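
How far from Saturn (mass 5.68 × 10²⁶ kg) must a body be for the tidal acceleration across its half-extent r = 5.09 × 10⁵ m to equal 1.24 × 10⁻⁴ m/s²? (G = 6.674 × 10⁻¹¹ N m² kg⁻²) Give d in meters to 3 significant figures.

2GMr/d³ = a_tidal  ⇒  d = (2GMr / a_tidal)^(1/3)
d = (2 × 6.674×10⁻¹¹ × (5.68 × 10²⁶) × (5.09 × 10⁵) / (1.24 × 10⁻⁴))^(1/3)
  = 6.78 × 10⁸ m

6.78 × 10⁸ m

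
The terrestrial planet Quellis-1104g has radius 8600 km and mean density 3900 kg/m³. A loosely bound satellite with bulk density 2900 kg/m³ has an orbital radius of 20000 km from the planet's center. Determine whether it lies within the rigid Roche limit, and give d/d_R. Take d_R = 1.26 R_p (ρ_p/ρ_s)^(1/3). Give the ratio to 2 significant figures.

outside; d/d_R ≈ 1.7

d_R = 1.26 × (8600 km) × (3900/2900)^(1/3) = 11960 km
d/d_R = (20000) / (11960) = 1.7
Since d/d_R > 1, the body is outside the Roche limit.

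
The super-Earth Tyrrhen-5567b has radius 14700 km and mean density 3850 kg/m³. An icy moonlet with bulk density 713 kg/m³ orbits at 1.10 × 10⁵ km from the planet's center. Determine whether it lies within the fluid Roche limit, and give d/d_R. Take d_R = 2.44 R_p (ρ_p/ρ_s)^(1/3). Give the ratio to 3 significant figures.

outside; d/d_R ≈ 1.75

d_R = 2.44 × (14700 km) × (3850/713)^(1/3) = 62930 km
d/d_R = (1.10 × 10⁵) / (62930) = 1.75
Since d/d_R > 1, the body is outside the Roche limit.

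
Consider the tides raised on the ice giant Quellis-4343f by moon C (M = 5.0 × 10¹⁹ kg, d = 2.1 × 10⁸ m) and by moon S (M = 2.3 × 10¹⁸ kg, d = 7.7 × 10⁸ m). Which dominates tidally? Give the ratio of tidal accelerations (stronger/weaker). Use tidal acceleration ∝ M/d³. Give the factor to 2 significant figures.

Moon C, by a factor of ≈ 1100

Tidal acceleration ∝ M/d³, so compare M/d³ for each.
Moon C: (5.0 × 10¹⁹) / (2.1 × 10⁸)³ = 5.399 × 10⁻⁶
Moon S: (2.3 × 10¹⁸) / (7.7 × 10⁸)³ = 5.038 × 10⁻⁹
Ratio (larger/smaller) = 1100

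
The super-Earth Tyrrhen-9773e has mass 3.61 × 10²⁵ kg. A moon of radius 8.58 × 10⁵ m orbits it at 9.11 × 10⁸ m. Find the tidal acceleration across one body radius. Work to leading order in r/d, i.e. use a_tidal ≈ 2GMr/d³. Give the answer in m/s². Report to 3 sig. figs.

5.47 × 10⁻⁶ m/s²

Since r ≪ d, expand the inverse-square field across one radius to get the leading 2GMr/d³ term.
a_tidal = 2GMr/d³
        = 2 × (6.674 × 10⁻¹¹) × (3.61 × 10²⁵) × (8.58 × 10⁵) / (9.11 × 10⁸)³
        = 5.47 × 10⁻⁶ m/s²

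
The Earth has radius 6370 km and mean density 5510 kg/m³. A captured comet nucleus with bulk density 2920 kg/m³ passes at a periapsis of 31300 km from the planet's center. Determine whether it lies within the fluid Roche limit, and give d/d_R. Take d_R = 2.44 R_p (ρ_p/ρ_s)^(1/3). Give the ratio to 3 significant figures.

outside; d/d_R ≈ 1.63

d_R = 2.44 × (6370 km) × (5510/2920)^(1/3) = 19210 km
d/d_R = (31300) / (19210) = 1.63
Since d/d_R > 1, the body is outside the Roche limit.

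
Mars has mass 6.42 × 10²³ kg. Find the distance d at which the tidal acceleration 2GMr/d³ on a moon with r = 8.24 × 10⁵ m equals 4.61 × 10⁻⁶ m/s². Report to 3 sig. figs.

2GMr/d³ = a_tidal  ⇒  d = (2GMr / a_tidal)^(1/3)
d = (2 × 6.674×10⁻¹¹ × (6.42 × 10²³) × (8.24 × 10⁵) / (4.61 × 10⁻⁶))^(1/3)
  = 2.48 × 10⁸ m

2.48 × 10⁸ m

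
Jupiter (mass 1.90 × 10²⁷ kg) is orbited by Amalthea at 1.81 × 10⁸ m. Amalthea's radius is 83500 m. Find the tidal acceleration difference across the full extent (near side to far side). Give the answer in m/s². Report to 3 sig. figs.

Δg = 4GMr/d³
   = 4 × (6.674 × 10⁻¹¹) × (1.90 × 10²⁷) × (83500) / (1.81 × 10⁸)³
   = 7.14 × 10⁻³ m/s²

7.14 × 10⁻³ m/s²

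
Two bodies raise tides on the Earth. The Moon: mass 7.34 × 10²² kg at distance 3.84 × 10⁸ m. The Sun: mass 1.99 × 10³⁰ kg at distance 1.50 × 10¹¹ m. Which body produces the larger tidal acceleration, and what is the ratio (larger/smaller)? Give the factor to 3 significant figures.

The Moon, by a factor of ≈ 2.20

Tidal stretch scales as M/d³; compute that for each body.
The Moon: (7.34 × 10²²) / (3.84 × 10⁸)³ = 1.296 × 10⁻³
The Sun: (1.99 × 10³⁰) / (1.50 × 10¹¹)³ = 5.896 × 10⁻⁴
Ratio (larger/smaller) = 2.20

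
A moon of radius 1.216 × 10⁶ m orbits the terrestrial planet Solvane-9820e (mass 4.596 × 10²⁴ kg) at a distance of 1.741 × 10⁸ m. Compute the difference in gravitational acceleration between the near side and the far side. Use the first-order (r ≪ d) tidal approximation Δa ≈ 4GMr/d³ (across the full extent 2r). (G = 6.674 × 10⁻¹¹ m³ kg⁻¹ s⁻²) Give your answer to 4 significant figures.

2.827 × 10⁻⁴ m/s²

a_tidal = 4GMr/d³
        = 4 × (6.674 × 10⁻¹¹) × (4.596 × 10²⁴) × (1.216 × 10⁶) / (1.741 × 10⁸)³
        = 2.827 × 10⁻⁴ m/s²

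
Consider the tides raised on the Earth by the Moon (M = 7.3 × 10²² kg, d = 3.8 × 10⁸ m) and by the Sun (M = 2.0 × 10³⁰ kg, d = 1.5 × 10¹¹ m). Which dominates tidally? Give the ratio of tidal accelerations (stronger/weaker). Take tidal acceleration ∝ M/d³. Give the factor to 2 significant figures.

Tidal stretch scales as M/d³; compute that for each body.
The Moon: (7.3 × 10²²) / (3.8 × 10⁸)³ = 1.330 × 10⁻³
The Sun: (2.0 × 10³⁰) / (1.5 × 10¹¹)³ = 5.926 × 10⁻⁴
Ratio (larger/smaller) = 2.2

The Moon, by a factor of ≈ 2.2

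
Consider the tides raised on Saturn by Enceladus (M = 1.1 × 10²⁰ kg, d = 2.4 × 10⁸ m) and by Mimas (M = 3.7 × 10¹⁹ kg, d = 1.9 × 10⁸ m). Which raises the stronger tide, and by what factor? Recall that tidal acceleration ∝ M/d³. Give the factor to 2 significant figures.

Tidal stretch scales as M/d³; compute that for each body.
Enceladus: (1.1 × 10²⁰) / (2.4 × 10⁸)³ = 7.957 × 10⁻⁶
Mimas: (3.7 × 10¹⁹) / (1.9 × 10⁸)³ = 5.394 × 10⁻⁶
Ratio (larger/smaller) = 1.5

Enceladus, by a factor of ≈ 1.5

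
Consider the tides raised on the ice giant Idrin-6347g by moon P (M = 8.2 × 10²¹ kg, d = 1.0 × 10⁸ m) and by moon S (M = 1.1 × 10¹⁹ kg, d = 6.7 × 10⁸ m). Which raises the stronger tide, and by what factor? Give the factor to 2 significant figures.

Moon P, by a factor of ≈ 2.2 × 10⁵

Tidal acceleration ∝ M/d³, so compare M/d³ for each.
Moon P: (8.2 × 10²¹) / (1.0 × 10⁸)³ = 8.200 × 10⁻³
Moon S: (1.1 × 10¹⁹) / (6.7 × 10⁸)³ = 3.657 × 10⁻⁸
Ratio (larger/smaller) = 2.2 × 10⁵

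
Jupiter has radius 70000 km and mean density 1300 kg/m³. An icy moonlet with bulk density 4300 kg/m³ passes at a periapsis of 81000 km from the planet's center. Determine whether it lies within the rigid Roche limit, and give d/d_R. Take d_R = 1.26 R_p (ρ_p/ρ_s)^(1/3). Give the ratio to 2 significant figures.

outside; d/d_R ≈ 1.4

d_R = 1.26 × (70000 km) × (1300/4300)^(1/3) = 59200 km
d/d_R = (81000) / (59200) = 1.4
Since d/d_R > 1, the body is outside the Roche limit.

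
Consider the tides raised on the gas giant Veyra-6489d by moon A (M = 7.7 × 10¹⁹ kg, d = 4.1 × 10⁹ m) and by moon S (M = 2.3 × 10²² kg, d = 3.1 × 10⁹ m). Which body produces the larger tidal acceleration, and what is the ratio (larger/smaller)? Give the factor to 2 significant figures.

Tidal acceleration ∝ M/d³, so compare M/d³ for each.
Moon A: (7.7 × 10¹⁹) / (4.1 × 10⁹)³ = 1.117 × 10⁻⁹
Moon S: (2.3 × 10²²) / (3.1 × 10⁹)³ = 7.720 × 10⁻⁷
Ratio (larger/smaller) = 690

Moon S, by a factor of ≈ 690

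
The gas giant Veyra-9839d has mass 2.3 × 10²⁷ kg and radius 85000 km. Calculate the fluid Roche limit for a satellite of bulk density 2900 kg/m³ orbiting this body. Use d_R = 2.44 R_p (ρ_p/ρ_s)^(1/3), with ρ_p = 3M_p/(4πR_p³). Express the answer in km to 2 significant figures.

ρ_p = 3M_p/(4πR_p³) = 3 × (2.3 × 10²⁷) / (4π × (8.5 × 10⁷ m)³) = 890 kg/m³
d_R = 2.44 × 85000 km × (890/2900)^(1/3)
    = 1.4 × 10⁵ km

1.4 × 10⁵ km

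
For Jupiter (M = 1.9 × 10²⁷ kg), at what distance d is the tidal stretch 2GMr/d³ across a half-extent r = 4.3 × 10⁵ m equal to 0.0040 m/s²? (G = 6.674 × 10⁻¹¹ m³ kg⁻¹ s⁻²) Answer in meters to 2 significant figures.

3.0 × 10⁸ m

2GMr/d³ = a_tidal  ⇒  d = (2GMr / a_tidal)^(1/3)
d = (2 × 6.674×10⁻¹¹ × (1.9 × 10²⁷) × (4.3 × 10⁵) / (0.0040))^(1/3)
  = 3.0 × 10⁸ m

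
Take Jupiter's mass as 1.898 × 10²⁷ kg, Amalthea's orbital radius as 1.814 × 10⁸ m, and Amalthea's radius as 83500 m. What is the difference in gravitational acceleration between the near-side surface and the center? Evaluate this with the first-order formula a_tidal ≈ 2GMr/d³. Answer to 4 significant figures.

3.544 × 10⁻³ m/s²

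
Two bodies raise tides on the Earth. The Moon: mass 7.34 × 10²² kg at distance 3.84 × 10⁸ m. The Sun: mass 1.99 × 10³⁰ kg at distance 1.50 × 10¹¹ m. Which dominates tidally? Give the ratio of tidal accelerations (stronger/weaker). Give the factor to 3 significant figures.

The Moon, by a factor of ≈ 2.20

Tidal acceleration ∝ M/d³, so compare M/d³ for each.
The Moon: (7.34 × 10²²) / (3.84 × 10⁸)³ = 1.296 × 10⁻³
The Sun: (1.99 × 10³⁰) / (1.50 × 10¹¹)³ = 5.896 × 10⁻⁴
Ratio (larger/smaller) = 2.20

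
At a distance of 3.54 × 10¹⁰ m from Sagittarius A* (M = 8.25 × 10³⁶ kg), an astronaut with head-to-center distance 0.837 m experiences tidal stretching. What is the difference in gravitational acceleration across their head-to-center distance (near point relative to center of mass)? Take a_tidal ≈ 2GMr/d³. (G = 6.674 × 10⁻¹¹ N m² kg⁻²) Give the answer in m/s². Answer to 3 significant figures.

Δg = 2GMr/d³
   = 2 × (6.674 × 10⁻¹¹) × (8.25 × 10³⁶) × (0.837) / (3.54 × 10¹⁰)³
   = 2.08 × 10⁻⁵ m/s²

2.08 × 10⁻⁵ m/s²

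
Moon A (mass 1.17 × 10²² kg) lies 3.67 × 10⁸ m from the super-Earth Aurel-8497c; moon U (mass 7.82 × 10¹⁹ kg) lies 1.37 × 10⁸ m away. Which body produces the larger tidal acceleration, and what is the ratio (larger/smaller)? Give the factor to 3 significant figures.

The tide-raising term goes as M/d³ (the gradient of a 1/d² field).
Moon A: (1.17 × 10²²) / (3.67 × 10⁸)³ = 2.367 × 10⁻⁴
Moon U: (7.82 × 10¹⁹) / (1.37 × 10⁸)³ = 3.041 × 10⁻⁵
Ratio (larger/smaller) = 7.78

Moon A, by a factor of ≈ 7.78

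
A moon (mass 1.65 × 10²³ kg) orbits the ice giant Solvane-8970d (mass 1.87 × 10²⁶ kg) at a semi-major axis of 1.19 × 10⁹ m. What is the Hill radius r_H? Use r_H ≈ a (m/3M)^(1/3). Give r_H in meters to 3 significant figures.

r_H ≈ a (m/3M)^(1/3)
    = (1.19 × 10⁹) × (1.65 × 10²³ / (3 × 1.87 × 10²⁶))^(1/3)
    = 7.91 × 10⁷ m

7.91 × 10⁷ m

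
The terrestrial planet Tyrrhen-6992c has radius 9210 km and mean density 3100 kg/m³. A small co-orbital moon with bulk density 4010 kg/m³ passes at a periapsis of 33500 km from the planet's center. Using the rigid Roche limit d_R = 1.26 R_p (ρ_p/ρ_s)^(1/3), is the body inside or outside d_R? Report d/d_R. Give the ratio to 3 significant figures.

d_R = 1.26 × (9210 km) × (3100/4010)^(1/3) = 10650 km
d/d_R = (33500) / (10650) = 3.15
Since d/d_R > 1, the body is outside the Roche limit.

outside; d/d_R ≈ 3.15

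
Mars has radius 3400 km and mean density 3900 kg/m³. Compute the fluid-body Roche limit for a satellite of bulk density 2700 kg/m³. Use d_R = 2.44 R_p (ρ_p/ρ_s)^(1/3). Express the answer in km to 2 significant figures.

d_R = 2.44 × 3400 km × (3900/2700)^(1/3)
    = 9400 km

9400 km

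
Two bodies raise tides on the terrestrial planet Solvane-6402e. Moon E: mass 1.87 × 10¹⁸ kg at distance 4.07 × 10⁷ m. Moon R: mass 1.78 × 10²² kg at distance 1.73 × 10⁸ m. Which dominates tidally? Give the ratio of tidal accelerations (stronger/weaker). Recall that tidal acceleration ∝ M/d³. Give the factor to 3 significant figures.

Compare M/d³ for the two perturbers:
Moon E: (1.87 × 10¹⁸) / (4.07 × 10⁷)³ = 2.774 × 10⁻⁵
Moon R: (1.78 × 10²²) / (1.73 × 10⁸)³ = 3.438 × 10⁻³
Ratio (larger/smaller) = 124

Moon R, by a factor of ≈ 124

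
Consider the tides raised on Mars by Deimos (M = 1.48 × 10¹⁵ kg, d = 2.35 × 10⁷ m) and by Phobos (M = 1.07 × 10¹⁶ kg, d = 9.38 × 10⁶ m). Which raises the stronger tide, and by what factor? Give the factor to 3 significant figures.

Compare M/d³ for the two perturbers:
Deimos: (1.48 × 10¹⁵) / (2.35 × 10⁷)³ = 1.140 × 10⁻⁷
Phobos: (1.07 × 10¹⁶) / (9.38 × 10⁶)³ = 1.297 × 10⁻⁵
Ratio (larger/smaller) = 114

Phobos, by a factor of ≈ 114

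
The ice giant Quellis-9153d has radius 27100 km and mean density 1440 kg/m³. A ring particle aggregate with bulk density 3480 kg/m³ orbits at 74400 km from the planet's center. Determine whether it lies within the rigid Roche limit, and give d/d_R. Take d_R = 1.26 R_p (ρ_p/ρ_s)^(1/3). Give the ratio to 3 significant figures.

outside; d/d_R ≈ 2.92

d_R = 1.26 × (27100 km) × (1440/3480)^(1/3) = 25440 km
d/d_R = (74400) / (25440) = 2.92
Since d/d_R > 1, the body is outside the Roche limit.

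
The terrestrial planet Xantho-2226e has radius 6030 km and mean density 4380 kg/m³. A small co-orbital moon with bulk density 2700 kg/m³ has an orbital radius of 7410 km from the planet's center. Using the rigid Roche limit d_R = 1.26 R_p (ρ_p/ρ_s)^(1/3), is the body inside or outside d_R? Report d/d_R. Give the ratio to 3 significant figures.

inside; d/d_R ≈ 0.830

d_R = 1.26 × (6030 km) × (4380/2700)^(1/3) = 8927 km
d/d_R = (7410) / (8927) = 0.830
Since d/d_R < 1, the body is inside the Roche limit.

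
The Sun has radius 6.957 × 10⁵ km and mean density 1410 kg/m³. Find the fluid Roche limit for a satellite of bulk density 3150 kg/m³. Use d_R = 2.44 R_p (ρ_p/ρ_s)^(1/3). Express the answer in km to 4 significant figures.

d_R = 2.44 × 6.957 × 10⁵ km × (1410/3150)^(1/3)
    = 1.299 × 10⁶ km

1.299 × 10⁶ km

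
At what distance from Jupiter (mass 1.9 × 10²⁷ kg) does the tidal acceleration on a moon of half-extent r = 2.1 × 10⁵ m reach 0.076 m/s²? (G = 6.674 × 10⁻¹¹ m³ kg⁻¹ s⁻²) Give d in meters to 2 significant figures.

2GMr/d³ = a_tidal  ⇒  d = (2GMr / a_tidal)^(1/3)
d = (2 × 6.674×10⁻¹¹ × (1.9 × 10²⁷) × (2.1 × 10⁵) / (0.076))^(1/3)
  = 8.9 × 10⁷ m

8.9 × 10⁷ m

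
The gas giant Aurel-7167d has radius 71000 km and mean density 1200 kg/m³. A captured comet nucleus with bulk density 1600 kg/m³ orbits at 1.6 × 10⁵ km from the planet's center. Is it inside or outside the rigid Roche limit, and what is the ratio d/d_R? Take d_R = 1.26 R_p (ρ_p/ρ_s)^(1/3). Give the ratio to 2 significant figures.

outside; d/d_R ≈ 2.0

d_R = 1.26 × (71000 km) × (1200/1600)^(1/3) = 81280 km
d/d_R = (1.6 × 10⁵) / (81280) = 2.0
Since d/d_R > 1, the body is outside the Roche limit.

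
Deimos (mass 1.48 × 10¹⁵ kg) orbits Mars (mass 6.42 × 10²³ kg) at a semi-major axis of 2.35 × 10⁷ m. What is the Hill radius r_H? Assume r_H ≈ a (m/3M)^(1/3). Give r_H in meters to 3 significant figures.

r_H ≈ a (m/3M)^(1/3)
    = (2.35 × 10⁷) × (1.48 × 10¹⁵ / (3 × 6.42 × 10²³))^(1/3)
    = 2.15 × 10⁴ m

2.15 × 10⁴ m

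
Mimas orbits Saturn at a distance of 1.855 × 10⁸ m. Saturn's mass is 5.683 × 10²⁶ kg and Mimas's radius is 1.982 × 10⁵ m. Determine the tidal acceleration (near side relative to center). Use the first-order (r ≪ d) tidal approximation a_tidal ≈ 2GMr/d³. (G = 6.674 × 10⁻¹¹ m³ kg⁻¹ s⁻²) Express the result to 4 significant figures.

2.355 × 10⁻³ m/s²

Δg = 2GMr/d³
   = 2 × (6.674 × 10⁻¹¹) × (5.683 × 10²⁶) × (1.982 × 10⁵) / (1.855 × 10⁸)³
   = 2.355 × 10⁻³ m/s²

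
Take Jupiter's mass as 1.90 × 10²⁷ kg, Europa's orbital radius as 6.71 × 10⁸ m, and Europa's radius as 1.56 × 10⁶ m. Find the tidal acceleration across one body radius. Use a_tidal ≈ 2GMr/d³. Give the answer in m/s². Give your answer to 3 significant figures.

The tidal stretch is the gradient of GM/d² times the body's extent r, hence the 1/d³ dependence.
a_tidal = 2GMr/d³
        = 2 × (6.674 × 10⁻¹¹) × (1.90 × 10²⁷) × (1.56 × 10⁶) / (6.71 × 10⁸)³
        = 1.31 × 10⁻³ m/s²

1.31 × 10⁻³ m/s²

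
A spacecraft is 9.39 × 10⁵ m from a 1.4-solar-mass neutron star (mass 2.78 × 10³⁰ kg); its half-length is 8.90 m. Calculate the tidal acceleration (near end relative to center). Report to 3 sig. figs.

3.99 × 10³ m/s²

Δa = 2GMr/d³
   = 2 × (6.674 × 10⁻¹¹) × (2.78 × 10³⁰) × (8.90) / (9.39 × 10⁵)³
   = 3.99 × 10³ m/s²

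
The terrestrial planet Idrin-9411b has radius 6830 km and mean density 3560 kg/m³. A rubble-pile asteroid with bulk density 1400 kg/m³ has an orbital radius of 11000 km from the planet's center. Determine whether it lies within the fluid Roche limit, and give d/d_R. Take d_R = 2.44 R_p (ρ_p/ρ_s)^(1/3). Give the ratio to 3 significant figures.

inside; d/d_R ≈ 0.484

d_R = 2.44 × (6830 km) × (3560/1400)^(1/3) = 22750 km
d/d_R = (11000) / (22750) = 0.484
Since d/d_R < 1, the body is inside the Roche limit.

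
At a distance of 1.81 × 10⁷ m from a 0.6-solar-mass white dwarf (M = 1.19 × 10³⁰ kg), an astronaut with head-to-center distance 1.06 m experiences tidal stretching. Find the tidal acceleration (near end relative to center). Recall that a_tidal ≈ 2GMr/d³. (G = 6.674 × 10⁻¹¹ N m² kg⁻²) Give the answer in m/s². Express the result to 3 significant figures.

2.84 × 10⁻² m/s²

Since r ≪ d, expand the inverse-square field across one radius to get the leading 2GMr/d³ term.
Δa = 2GMr/d³
   = 2 × (6.674 × 10⁻¹¹) × (1.19 × 10³⁰) × (1.06) / (1.81 × 10⁷)³
   = 2.84 × 10⁻² m/s²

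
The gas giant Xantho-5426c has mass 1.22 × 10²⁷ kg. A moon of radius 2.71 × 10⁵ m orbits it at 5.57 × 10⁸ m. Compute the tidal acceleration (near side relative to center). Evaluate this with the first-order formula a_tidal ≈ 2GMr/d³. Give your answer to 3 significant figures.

Δa = 2GMr/d³
   = 2 × (6.674 × 10⁻¹¹) × (1.22 × 10²⁷) × (2.71 × 10⁵) / (5.57 × 10⁸)³
   = 2.55 × 10⁻⁴ m/s²

2.55 × 10⁻⁴ m/s²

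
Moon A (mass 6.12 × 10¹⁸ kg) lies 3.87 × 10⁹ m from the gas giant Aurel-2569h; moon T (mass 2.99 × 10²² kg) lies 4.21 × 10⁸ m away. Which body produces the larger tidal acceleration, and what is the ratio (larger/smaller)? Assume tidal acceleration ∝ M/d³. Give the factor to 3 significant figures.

Tidal acceleration ∝ M/d³, so compare M/d³ for each.
Moon A: (6.12 × 10¹⁸) / (3.87 × 10⁹)³ = 1.056 × 10⁻¹⁰
Moon T: (2.99 × 10²²) / (4.21 × 10⁸)³ = 4.007 × 10⁻⁴
Ratio (larger/smaller) = 3.79 × 10⁶

Moon T, by a factor of ≈ 3.79 × 10⁶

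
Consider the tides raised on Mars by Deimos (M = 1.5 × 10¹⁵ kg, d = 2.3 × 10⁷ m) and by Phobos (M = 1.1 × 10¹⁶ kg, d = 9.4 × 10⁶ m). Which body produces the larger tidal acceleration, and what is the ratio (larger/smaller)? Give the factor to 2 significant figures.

Tidal acceleration ∝ M/d³, so compare M/d³ for each.
Deimos: (1.5 × 10¹⁵) / (2.3 × 10⁷)³ = 1.233 × 10⁻⁷
Phobos: (1.1 × 10¹⁶) / (9.4 × 10⁶)³ = 1.324 × 10⁻⁵
Ratio (larger/smaller) = 110

Phobos, by a factor of ≈ 110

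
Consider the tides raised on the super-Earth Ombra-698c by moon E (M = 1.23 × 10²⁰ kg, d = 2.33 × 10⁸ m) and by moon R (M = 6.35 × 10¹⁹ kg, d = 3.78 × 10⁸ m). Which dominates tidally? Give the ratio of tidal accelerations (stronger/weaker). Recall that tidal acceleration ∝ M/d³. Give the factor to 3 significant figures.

Moon E, by a factor of ≈ 8.27

The tide-raising term goes as M/d³ (the gradient of a 1/d² field).
Moon E: (1.23 × 10²⁰) / (2.33 × 10⁸)³ = 9.724 × 10⁻⁶
Moon R: (6.35 × 10¹⁹) / (3.78 × 10⁸)³ = 1.176 × 10⁻⁶
Ratio (larger/smaller) = 8.27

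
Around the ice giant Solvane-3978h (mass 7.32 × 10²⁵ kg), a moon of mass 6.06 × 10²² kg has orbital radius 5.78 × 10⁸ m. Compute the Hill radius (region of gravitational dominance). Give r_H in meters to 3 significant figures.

3.76 × 10⁷ m

r_H ≈ a (m/3M)^(1/3)
    = (5.78 × 10⁸) × (6.06 × 10²² / (3 × 7.32 × 10²⁵))^(1/3)
    = 3.76 × 10⁷ m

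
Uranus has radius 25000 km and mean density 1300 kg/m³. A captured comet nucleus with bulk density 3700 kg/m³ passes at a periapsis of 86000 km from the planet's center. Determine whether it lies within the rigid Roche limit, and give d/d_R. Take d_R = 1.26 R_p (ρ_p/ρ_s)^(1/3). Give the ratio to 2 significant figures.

outside; d/d_R ≈ 3.9

d_R = 1.26 × (25000 km) × (1300/3700)^(1/3) = 22230 km
d/d_R = (86000) / (22230) = 3.9
Since d/d_R > 1, the body is outside the Roche limit.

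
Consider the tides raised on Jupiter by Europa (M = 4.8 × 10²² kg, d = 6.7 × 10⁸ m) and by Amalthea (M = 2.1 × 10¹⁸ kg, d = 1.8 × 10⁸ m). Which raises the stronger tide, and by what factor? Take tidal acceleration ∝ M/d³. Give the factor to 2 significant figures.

Tidal stretch scales as M/d³; compute that for each body.
Europa: (4.8 × 10²²) / (6.7 × 10⁸)³ = 1.596 × 10⁻⁴
Amalthea: (2.1 × 10¹⁸) / (1.8 × 10⁸)³ = 3.601 × 10⁻⁷
Ratio (larger/smaller) = 440

Europa, by a factor of ≈ 440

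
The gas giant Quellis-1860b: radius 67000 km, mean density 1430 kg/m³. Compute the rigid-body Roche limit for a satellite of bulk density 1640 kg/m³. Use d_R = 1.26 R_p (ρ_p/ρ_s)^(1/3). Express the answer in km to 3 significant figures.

80700 km

d_R = 1.26 × 67000 km × (1430/1640)^(1/3)
    = 80700 km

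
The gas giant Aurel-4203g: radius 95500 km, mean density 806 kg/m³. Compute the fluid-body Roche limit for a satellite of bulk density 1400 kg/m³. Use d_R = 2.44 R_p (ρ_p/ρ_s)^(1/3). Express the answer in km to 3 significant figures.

1.94 × 10⁵ km

d_R = 2.44 × 95500 km × (806/1400)^(1/3)
    = 1.94 × 10⁵ km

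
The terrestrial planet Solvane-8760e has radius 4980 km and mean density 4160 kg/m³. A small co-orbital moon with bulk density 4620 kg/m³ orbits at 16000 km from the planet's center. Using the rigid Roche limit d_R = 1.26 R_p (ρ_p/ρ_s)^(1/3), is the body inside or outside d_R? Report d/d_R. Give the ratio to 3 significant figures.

outside; d/d_R ≈ 2.64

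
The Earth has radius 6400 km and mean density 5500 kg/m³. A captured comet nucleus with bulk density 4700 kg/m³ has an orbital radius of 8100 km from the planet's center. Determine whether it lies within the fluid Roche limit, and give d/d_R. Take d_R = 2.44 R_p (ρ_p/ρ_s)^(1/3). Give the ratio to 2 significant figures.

inside; d/d_R ≈ 0.49

d_R = 2.44 × (6400 km) × (5500/4700)^(1/3) = 16460 km
d/d_R = (8100) / (16460) = 0.49
Since d/d_R < 1, the body is inside the Roche limit.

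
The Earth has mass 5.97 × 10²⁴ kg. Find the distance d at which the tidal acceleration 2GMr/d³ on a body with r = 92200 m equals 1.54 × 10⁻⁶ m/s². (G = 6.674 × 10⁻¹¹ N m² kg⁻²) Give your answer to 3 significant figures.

2GMr/d³ = a_tidal  ⇒  d = (2GMr / a_tidal)^(1/3)
d = (2 × 6.674×10⁻¹¹ × (5.97 × 10²⁴) × (92200) / (1.54 × 10⁻⁶))^(1/3)
  = 3.63 × 10⁸ m

3.63 × 10⁸ m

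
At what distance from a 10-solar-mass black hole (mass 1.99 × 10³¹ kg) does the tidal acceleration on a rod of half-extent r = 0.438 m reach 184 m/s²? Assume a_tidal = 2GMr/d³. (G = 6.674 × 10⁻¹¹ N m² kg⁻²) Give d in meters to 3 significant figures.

2GMr/d³ = a_tidal  ⇒  d = (2GMr / a_tidal)^(1/3)
d = (2 × 6.674×10⁻¹¹ × (1.99 × 10³¹) × (0.438) / (184))^(1/3)
  = 1.85 × 10⁶ m

1.85 × 10⁶ m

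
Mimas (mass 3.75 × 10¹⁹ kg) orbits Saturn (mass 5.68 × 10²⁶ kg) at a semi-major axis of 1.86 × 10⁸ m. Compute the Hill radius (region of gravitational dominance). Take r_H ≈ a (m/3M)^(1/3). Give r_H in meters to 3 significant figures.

r_H ≈ a (m/3M)^(1/3)
    = (1.86 × 10⁸) × (3.75 × 10¹⁹ / (3 × 5.68 × 10²⁶))^(1/3)
    = 5.21 × 10⁵ m

5.21 × 10⁵ m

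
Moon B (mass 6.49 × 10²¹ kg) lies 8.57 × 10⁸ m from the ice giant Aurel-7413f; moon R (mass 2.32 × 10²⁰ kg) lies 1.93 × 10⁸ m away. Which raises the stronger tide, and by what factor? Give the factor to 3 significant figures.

The tide-raising term goes as M/d³ (the gradient of a 1/d² field).
Moon B: (6.49 × 10²¹) / (8.57 × 10⁸)³ = 1.031 × 10⁻⁵
Moon R: (2.32 × 10²⁰) / (1.93 × 10⁸)³ = 3.227 × 10⁻⁵
Ratio (larger/smaller) = 3.13

Moon R, by a factor of ≈ 3.13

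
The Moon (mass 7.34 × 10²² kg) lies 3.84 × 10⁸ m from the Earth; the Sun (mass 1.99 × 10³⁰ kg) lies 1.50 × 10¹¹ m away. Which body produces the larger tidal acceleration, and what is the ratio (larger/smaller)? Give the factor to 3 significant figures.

Tidal acceleration ∝ M/d³, so compare M/d³ for each.
The Moon: (7.34 × 10²²) / (3.84 × 10⁸)³ = 1.296 × 10⁻³
The Sun: (1.99 × 10³⁰) / (1.50 × 10¹¹)³ = 5.896 × 10⁻⁴
Ratio (larger/smaller) = 2.20

The Moon, by a factor of ≈ 2.20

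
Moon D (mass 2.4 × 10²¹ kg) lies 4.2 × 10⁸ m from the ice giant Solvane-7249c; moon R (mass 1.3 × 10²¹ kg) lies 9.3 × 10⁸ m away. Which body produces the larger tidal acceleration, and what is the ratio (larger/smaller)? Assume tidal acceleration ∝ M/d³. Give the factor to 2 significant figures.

Moon D, by a factor of ≈ 20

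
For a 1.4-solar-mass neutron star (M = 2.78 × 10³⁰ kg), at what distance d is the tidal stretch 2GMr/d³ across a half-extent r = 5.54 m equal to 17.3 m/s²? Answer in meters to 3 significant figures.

2GMr/d³ = a_tidal  ⇒  d = (2GMr / a_tidal)^(1/3)
d = (2 × 6.674×10⁻¹¹ × (2.78 × 10³⁰) × (5.54) / (17.3))^(1/3)
  = 4.92 × 10⁶ m

4.92 × 10⁶ m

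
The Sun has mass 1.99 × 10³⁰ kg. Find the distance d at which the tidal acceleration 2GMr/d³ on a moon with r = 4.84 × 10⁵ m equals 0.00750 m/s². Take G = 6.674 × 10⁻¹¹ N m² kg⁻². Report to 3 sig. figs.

2GMr/d³ = a_tidal  ⇒  d = (2GMr / a_tidal)^(1/3)
d = (2 × 6.674×10⁻¹¹ × (1.99 × 10³⁰) × (4.84 × 10⁵) / (0.00750))^(1/3)
  = 2.58 × 10⁹ m

2.58 × 10⁹ m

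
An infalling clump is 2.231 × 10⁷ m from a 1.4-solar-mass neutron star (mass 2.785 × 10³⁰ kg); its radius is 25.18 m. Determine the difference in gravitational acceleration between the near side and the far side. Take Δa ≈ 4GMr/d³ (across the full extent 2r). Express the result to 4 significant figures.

Δa = 4GMr/d³
   = 4 × (6.674 × 10⁻¹¹) × (2.785 × 10³⁰) × (25.18) / (2.231 × 10⁷)³
   = 1.686 m/s²

1.686 m/s²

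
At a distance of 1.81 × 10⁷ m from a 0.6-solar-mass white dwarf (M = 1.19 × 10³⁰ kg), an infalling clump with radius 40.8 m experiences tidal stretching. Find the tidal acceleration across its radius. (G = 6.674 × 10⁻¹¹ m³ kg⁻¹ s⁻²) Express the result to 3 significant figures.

1.09 m/s²

Since r ≪ d, expand the inverse-square field across one radius to get the leading 2GMr/d³ term.
Δg = 2GMr/d³
   = 2 × (6.674 × 10⁻¹¹) × (1.19 × 10³⁰) × (40.8) / (1.81 × 10⁷)³
   = 1.09 m/s²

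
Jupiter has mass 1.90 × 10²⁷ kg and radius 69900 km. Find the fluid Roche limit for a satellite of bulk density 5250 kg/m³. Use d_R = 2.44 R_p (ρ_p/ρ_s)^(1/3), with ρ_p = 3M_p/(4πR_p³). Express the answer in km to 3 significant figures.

1.08 × 10⁵ km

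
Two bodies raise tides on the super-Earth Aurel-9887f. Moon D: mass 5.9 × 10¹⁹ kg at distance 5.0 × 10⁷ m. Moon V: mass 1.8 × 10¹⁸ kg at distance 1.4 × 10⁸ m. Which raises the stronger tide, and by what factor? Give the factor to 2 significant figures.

Moon D, by a factor of ≈ 720

Tidal stretch scales as M/d³; compute that for each body.
Moon D: (5.9 × 10¹⁹) / (5.0 × 10⁷)³ = 4.720 × 10⁻⁴
Moon V: (1.8 × 10¹⁸) / (1.4 × 10⁸)³ = 6.560 × 10⁻⁷
Ratio (larger/smaller) = 720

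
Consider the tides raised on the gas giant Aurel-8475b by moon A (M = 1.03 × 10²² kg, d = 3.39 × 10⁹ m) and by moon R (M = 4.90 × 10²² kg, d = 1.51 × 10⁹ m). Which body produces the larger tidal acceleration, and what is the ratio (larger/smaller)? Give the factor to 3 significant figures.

Moon R, by a factor of ≈ 53.8

Tidal acceleration ∝ M/d³, so compare M/d³ for each.
Moon A: (1.03 × 10²²) / (3.39 × 10⁹)³ = 2.644 × 10⁻⁷
Moon R: (4.90 × 10²²) / (1.51 × 10⁹)³ = 1.423 × 10⁻⁵
Ratio (larger/smaller) = 53.8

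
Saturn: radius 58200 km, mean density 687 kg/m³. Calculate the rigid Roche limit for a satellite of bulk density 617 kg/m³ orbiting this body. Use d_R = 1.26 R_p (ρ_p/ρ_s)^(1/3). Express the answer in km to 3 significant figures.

76000 km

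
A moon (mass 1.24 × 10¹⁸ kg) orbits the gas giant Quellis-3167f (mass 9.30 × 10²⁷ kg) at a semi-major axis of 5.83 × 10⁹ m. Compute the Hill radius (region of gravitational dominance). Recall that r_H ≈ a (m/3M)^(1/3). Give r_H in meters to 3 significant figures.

2.07 × 10⁶ m

r_H ≈ a (m/3M)^(1/3)
    = (5.83 × 10⁹) × (1.24 × 10¹⁸ / (3 × 9.30 × 10²⁷))^(1/3)
    = 2.07 × 10⁶ m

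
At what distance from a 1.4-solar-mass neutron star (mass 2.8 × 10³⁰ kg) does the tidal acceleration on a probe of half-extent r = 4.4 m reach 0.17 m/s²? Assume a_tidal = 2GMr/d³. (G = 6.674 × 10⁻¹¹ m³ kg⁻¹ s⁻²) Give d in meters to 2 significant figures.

2.1 × 10⁷ m

2GMr/d³ = a_tidal  ⇒  d = (2GMr / a_tidal)^(1/3)
d = (2 × 6.674×10⁻¹¹ × (2.8 × 10³⁰) × (4.4) / (0.17))^(1/3)
  = 2.1 × 10⁷ m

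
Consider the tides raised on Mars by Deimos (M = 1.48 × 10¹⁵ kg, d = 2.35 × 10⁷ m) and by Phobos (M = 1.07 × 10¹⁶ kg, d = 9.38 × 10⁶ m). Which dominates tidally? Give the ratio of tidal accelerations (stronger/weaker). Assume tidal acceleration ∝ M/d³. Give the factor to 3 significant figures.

Phobos, by a factor of ≈ 114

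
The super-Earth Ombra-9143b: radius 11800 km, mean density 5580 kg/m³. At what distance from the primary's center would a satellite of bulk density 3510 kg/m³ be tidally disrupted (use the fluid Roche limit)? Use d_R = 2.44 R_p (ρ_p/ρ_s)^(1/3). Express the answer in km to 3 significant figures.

33600 km

d_R = 2.44 × 11800 km × (5580/3510)^(1/3)
    = 33600 km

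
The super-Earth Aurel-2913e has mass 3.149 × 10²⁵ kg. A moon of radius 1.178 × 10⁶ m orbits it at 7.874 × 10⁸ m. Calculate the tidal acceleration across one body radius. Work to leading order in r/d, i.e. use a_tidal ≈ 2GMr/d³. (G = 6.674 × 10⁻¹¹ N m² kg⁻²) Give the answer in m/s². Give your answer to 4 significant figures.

1.014 × 10⁻⁵ m/s²

Since r ≪ d, expand the inverse-square field across one radius to get the leading 2GMr/d³ term.
a_tidal = 2GMr/d³
        = 2 × (6.674 × 10⁻¹¹) × (3.149 × 10²⁵) × (1.178 × 10⁶) / (7.874 × 10⁸)³
        = 1.014 × 10⁻⁵ m/s²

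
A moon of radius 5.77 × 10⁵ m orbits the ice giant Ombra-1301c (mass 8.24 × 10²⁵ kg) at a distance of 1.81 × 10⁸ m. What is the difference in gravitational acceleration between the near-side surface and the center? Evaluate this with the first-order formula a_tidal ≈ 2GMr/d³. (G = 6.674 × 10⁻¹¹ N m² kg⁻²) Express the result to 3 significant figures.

1.07 × 10⁻³ m/s²

Δg = 2GMr/d³
   = 2 × (6.674 × 10⁻¹¹) × (8.24 × 10²⁵) × (5.77 × 10⁵) / (1.81 × 10⁸)³
   = 1.07 × 10⁻³ m/s²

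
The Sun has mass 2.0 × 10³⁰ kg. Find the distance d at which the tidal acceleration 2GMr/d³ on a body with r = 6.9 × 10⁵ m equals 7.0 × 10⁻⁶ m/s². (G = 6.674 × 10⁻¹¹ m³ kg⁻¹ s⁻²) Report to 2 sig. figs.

2GMr/d³ = a_tidal  ⇒  d = (2GMr / a_tidal)^(1/3)
d = (2 × 6.674×10⁻¹¹ × (2.0 × 10³⁰) × (6.9 × 10⁵) / (7.0 × 10⁻⁶))^(1/3)
  = 3.0 × 10¹⁰ m

3.0 × 10¹⁰ m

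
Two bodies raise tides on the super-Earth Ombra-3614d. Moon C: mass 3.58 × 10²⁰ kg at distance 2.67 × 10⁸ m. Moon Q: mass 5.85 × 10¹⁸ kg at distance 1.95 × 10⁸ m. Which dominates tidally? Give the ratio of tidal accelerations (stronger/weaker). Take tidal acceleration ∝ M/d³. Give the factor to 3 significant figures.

Moon C, by a factor of ≈ 23.8

Tidal acceleration ∝ M/d³, so compare M/d³ for each.
Moon C: (3.58 × 10²⁰) / (2.67 × 10⁸)³ = 1.881 × 10⁻⁵
Moon Q: (5.85 × 10¹⁸) / (1.95 × 10⁸)³ = 7.890 × 10⁻⁷
Ratio (larger/smaller) = 23.8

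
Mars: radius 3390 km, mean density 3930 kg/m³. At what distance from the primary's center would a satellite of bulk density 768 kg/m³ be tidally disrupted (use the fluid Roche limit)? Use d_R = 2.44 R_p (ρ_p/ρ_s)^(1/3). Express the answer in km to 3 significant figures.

14300 km

d_R = 2.44 × 3390 km × (3930/768)^(1/3)
    = 14300 km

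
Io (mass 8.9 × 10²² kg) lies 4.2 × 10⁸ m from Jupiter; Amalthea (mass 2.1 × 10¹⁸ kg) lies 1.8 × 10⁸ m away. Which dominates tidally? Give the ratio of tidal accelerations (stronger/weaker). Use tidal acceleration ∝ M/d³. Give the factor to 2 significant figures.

Tidal acceleration ∝ M/d³, so compare M/d³ for each.
Io: (8.9 × 10²²) / (4.2 × 10⁸)³ = 1.201 × 10⁻³
Amalthea: (2.1 × 10¹⁸) / (1.8 × 10⁸)³ = 3.601 × 10⁻⁷
Ratio (larger/smaller) = 3300

Io, by a factor of ≈ 3300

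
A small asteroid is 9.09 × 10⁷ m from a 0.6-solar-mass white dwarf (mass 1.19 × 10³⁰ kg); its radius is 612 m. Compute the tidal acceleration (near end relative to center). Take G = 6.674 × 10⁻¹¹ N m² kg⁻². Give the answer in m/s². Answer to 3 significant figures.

Δa = 2GMr/d³
   = 2 × (6.674 × 10⁻¹¹) × (1.19 × 10³⁰) × (612) / (9.09 × 10⁷)³
   = 1.29 × 10⁻¹ m/s²

1.29 × 10⁻¹ m/s²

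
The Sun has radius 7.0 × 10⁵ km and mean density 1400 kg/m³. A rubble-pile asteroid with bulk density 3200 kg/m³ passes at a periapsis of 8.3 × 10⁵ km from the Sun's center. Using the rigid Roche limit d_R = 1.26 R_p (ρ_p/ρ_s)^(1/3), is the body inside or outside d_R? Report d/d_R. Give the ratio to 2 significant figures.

d_R = 1.26 × (7.0 × 10⁵ km) × (1400/3200)^(1/3) = 6.696 × 10⁵ km
d/d_R = (8.3 × 10⁵) / (6.696 × 10⁵) = 1.2
Since d/d_R > 1, the body is outside the Roche limit.

outside; d/d_R ≈ 1.2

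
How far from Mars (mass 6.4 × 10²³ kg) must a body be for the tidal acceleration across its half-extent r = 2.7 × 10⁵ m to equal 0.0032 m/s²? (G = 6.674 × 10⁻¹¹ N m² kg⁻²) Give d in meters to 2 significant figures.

1.9 × 10⁷ m

2GMr/d³ = a_tidal  ⇒  d = (2GMr / a_tidal)^(1/3)
d = (2 × 6.674×10⁻¹¹ × (6.4 × 10²³) × (2.7 × 10⁵) / (0.0032))^(1/3)
  = 1.9 × 10⁷ m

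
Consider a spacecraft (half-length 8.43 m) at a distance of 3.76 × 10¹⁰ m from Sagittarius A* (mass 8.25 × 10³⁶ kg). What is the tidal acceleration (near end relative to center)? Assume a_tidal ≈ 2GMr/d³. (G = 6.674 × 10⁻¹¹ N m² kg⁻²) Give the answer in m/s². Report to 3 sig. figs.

1.75 × 10⁻⁴ m/s²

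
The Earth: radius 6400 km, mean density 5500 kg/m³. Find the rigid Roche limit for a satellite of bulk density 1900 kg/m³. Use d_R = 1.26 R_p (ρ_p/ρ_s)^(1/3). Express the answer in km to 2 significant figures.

11000 km

d_R = 1.26 × 6400 km × (5500/1900)^(1/3)
    = 11000 km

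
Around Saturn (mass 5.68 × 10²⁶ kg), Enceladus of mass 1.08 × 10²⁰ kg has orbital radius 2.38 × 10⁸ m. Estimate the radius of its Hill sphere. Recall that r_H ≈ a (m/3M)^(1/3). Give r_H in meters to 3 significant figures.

9.49 × 10⁵ m

r_H ≈ a (m/3M)^(1/3)
    = (2.38 × 10⁸) × (1.08 × 10²⁰ / (3 × 5.68 × 10²⁶))^(1/3)
    = 9.49 × 10⁵ m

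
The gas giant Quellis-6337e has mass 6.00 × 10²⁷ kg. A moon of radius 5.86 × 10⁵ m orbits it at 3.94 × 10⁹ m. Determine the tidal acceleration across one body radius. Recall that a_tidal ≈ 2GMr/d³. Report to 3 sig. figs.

Since r ≪ d, expand the inverse-square field across one radius to get the leading 2GMr/d³ term.
Δa = 2GMr/d³
   = 2 × (6.674 × 10⁻¹¹) × (6.00 × 10²⁷) × (5.86 × 10⁵) / (3.94 × 10⁹)³
   = 7.67 × 10⁻⁶ m/s²

7.67 × 10⁻⁶ m/s²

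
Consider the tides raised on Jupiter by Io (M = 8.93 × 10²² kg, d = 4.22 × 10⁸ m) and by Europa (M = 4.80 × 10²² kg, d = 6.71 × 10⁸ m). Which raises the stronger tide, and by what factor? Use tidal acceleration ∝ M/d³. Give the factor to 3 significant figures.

Tidal stretch scales as M/d³; compute that for each body.
Io: (8.93 × 10²²) / (4.22 × 10⁸)³ = 1.188 × 10⁻³
Europa: (4.80 × 10²²) / (6.71 × 10⁸)³ = 1.589 × 10⁻⁴
Ratio (larger/smaller) = 7.48

Io, by a factor of ≈ 7.48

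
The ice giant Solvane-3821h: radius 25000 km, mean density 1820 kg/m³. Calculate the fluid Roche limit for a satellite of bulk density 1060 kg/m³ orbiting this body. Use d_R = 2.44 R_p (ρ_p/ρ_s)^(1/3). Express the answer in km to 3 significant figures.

73000 km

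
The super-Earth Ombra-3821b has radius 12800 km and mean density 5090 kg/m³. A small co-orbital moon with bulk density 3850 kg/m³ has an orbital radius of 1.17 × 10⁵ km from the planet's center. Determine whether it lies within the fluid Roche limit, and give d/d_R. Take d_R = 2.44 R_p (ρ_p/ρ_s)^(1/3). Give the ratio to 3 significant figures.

d_R = 2.44 × (12800 km) × (5090/3850)^(1/3) = 34280 km
d/d_R = (1.17 × 10⁵) / (34280) = 3.41
Since d/d_R > 1, the body is outside the Roche limit.

outside; d/d_R ≈ 3.41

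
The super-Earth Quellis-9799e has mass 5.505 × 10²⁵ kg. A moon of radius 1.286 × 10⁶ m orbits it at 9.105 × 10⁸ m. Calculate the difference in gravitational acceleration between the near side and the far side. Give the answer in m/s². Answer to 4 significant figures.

Differencing GM/(d−r)² and GM/(d+r)² to first order in r/d gives 4GMr/d³.
Δg = 4GMr/d³
   = 4 × (6.674 × 10⁻¹¹) × (5.505 × 10²⁵) × (1.286 × 10⁶) / (9.105 × 10⁸)³
   = 2.504 × 10⁻⁵ m/s²

2.504 × 10⁻⁵ m/s²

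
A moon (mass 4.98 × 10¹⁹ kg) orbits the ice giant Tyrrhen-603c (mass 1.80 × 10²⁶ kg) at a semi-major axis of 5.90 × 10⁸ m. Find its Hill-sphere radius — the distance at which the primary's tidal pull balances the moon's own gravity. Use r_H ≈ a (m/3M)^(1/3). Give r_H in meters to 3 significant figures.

2.67 × 10⁶ m

r_H ≈ a (m/3M)^(1/3)
    = (5.90 × 10⁸) × (4.98 × 10¹⁹ / (3 × 1.80 × 10²⁶))^(1/3)
    = 2.67 × 10⁶ m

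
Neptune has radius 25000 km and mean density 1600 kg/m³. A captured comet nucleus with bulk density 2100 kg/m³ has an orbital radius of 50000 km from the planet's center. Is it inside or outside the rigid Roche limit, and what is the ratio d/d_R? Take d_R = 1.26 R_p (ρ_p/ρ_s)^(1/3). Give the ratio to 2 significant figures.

outside; d/d_R ≈ 1.7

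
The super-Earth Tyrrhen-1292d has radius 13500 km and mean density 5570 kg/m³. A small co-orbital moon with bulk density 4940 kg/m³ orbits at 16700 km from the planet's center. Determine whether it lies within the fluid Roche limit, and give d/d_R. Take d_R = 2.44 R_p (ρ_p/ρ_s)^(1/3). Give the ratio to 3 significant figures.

d_R = 2.44 × (13500 km) × (5570/4940)^(1/3) = 34280 km
d/d_R = (16700) / (34280) = 0.487
Since d/d_R < 1, the body is inside the Roche limit.

inside; d/d_R ≈ 0.487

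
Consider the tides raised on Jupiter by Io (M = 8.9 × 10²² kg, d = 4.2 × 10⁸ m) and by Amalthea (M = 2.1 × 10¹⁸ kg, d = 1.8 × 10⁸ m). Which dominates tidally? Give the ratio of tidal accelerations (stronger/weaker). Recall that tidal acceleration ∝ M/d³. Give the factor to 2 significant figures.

Tidal stretch scales as M/d³; compute that for each body.
Io: (8.9 × 10²²) / (4.2 × 10⁸)³ = 1.201 × 10⁻³
Amalthea: (2.1 × 10¹⁸) / (1.8 × 10⁸)³ = 3.601 × 10⁻⁷
Ratio (larger/smaller) = 3300

Io, by a factor of ≈ 3300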